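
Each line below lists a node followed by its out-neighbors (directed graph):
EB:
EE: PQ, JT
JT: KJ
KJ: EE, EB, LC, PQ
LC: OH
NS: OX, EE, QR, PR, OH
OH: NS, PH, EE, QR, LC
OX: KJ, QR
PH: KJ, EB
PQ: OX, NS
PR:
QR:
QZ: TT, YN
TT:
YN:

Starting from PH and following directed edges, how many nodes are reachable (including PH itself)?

12

BFS from PH visits: PH, KJ, EB, EE, LC, PQ, JT, OH, OX, NS, QR, PR
Reachable nodes: 12 of 15 total.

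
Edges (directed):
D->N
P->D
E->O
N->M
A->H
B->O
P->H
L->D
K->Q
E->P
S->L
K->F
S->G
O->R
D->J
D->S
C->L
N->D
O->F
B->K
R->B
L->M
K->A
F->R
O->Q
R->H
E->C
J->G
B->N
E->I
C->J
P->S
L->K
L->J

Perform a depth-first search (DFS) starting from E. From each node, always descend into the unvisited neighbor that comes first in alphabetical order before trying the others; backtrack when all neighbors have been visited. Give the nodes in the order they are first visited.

Visit E
E → C
C → J
J → G
C → L
L → D
D → N
N → M
D → S
L → K
K → A
A → H
K → F
F → R
R → B
B → O
O → Q
E → I
E → P

E C J G L D N M S K A H F R B O Q I P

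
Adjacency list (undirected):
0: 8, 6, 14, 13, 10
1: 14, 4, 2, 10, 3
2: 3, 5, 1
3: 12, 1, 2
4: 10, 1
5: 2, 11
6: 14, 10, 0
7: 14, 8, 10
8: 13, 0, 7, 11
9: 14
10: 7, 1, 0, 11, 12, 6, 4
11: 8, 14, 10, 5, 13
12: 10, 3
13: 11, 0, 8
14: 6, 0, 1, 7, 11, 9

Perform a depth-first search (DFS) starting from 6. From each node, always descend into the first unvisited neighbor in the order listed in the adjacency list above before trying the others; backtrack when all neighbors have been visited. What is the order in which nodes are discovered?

6, 14, 0, 8, 13, 11, 10, 7, 1, 4, 2, 3, 12, 5, 9

Visit 6
6 → 14
14 → 0
0 → 8
8 → 13
13 → 11
11 → 10
10 → 7
10 → 1
1 → 4
1 → 2
2 → 3
3 → 12
2 → 5
14 → 9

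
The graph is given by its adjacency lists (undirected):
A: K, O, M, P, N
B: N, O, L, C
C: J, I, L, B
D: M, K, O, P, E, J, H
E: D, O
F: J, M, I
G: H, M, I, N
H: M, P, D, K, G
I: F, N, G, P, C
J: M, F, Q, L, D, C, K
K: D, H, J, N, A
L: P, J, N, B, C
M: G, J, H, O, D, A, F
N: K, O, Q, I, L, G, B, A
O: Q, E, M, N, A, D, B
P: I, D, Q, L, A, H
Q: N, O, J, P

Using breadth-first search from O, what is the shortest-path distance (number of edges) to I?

Level 0: O
Level 1: A, B, D, E, M, N, Q
Level 2: C, F, G, H, I, J, K, L, P
I first appears at level 2.

2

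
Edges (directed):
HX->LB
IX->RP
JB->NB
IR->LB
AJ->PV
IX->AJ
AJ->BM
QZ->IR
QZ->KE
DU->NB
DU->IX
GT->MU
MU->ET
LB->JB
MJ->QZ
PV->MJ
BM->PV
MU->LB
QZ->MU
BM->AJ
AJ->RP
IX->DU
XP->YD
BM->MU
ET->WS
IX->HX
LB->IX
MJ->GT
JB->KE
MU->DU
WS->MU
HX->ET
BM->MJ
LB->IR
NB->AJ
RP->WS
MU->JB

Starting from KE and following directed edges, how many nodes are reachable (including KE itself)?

BFS from KE visits: KE
Reachable nodes: 1 of 20 total.

1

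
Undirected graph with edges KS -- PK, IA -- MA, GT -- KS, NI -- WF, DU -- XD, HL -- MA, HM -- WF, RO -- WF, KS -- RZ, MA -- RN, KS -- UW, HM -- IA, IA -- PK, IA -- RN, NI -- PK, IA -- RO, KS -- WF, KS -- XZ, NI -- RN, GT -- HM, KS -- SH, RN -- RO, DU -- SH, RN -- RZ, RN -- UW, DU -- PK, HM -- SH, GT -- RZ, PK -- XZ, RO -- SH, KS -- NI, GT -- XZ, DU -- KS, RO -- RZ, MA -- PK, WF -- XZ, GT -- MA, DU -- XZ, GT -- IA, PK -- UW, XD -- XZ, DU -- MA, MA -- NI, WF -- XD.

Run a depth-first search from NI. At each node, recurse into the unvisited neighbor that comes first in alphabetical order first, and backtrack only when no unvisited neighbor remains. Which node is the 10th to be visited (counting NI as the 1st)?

Visit NI
NI → KS
KS → DU
DU → MA
MA → GT
GT → HM
HM → IA
IA → PK
PK → UW
UW → RN
RN → RO
RO → RZ
RO → SH
RO → WF
WF → XD
XD → XZ
MA → HL

Visit order: NI, KS, DU, MA, GT, HM, IA, PK, UW, RN, RO, RZ, SH, WF, XD, XZ, HL

RN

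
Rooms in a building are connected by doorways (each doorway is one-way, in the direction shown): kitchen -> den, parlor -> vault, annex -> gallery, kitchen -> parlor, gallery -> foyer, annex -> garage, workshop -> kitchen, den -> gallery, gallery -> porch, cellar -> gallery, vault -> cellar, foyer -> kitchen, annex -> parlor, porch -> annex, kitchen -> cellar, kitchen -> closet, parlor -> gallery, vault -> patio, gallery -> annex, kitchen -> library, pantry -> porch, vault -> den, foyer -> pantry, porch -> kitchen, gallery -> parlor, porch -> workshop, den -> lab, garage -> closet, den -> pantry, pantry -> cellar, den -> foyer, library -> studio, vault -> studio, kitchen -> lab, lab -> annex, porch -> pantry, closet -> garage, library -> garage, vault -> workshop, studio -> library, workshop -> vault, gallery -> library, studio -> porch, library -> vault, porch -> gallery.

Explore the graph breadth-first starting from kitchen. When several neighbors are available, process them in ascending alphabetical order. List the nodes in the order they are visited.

kitchen, cellar, closet, den, lab, library, parlor, gallery, garage, foyer, pantry, annex, studio, vault, porch, patio, workshop

Visit kitchen; enqueue cellar, closet, den, lab, library, parlor → queue [cellar, closet, den, lab, library, parlor]
Visit cellar; enqueue gallery → queue [closet, den, lab, library, parlor, gallery]
Visit closet; enqueue garage → queue [den, lab, library, parlor, gallery, garage]
Visit den; enqueue foyer, pantry → queue [lab, library, parlor, gallery, garage, foyer, pantry]
Visit lab; enqueue annex → queue [library, parlor, gallery, garage, foyer, pantry, annex]
Visit library; enqueue studio, vault → queue [parlor, gallery, garage, foyer, pantry, annex, studio, vault]
Visit parlor → queue [gallery, garage, foyer, pantry, annex, studio, vault]
Visit gallery; enqueue porch → queue [garage, foyer, pantry, annex, studio, vault, porch]
Visit garage → queue [foyer, pantry, annex, studio, vault, porch]
Visit foyer → queue [pantry, annex, studio, vault, porch]
Visit pantry → queue [annex, studio, vault, porch]
Visit annex → queue [studio, vault, porch]
Visit studio → queue [vault, porch]
Visit vault; enqueue patio, workshop → queue [porch, patio, workshop]
Visit porch → queue [patio, workshop]
Visit patio → queue [workshop]
Visit workshop → queue []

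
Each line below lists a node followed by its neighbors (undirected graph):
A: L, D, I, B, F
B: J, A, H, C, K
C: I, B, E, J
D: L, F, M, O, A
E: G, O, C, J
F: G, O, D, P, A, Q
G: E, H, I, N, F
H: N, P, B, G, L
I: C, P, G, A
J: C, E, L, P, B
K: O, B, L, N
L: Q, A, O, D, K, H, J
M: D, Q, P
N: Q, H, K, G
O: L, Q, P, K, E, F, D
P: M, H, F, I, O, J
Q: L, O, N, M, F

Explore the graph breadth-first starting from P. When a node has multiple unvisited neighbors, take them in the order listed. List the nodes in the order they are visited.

Visit P; enqueue M, H, F, I, O, J → queue [M, H, F, I, O, J]
Visit M; enqueue D, Q → queue [H, F, I, O, J, D, Q]
Visit H; enqueue N, B, G, L → queue [F, I, O, J, D, Q, N, B, G, L]
Visit F; enqueue A → queue [I, O, J, D, Q, N, B, G, L, A]
Visit I; enqueue C → queue [O, J, D, Q, N, B, G, L, A, C]
Visit O; enqueue K, E → queue [J, D, Q, N, B, G, L, A, C, K, E]
Visit J → queue [D, Q, N, B, G, L, A, C, K, E]
Visit D → queue [Q, N, B, G, L, A, C, K, E]
Visit Q → queue [N, B, G, L, A, C, K, E]
Visit N → queue [B, G, L, A, C, K, E]
Visit B → queue [G, L, A, C, K, E]
Visit G → queue [L, A, C, K, E]
Visit L → queue [A, C, K, E]
Visit A → queue [C, K, E]
Visit C → queue [K, E]
Visit K → queue [E]
Visit E → queue []

P → M → H → F → I → O → J → D → Q → N → B → G → L → A → C → K → E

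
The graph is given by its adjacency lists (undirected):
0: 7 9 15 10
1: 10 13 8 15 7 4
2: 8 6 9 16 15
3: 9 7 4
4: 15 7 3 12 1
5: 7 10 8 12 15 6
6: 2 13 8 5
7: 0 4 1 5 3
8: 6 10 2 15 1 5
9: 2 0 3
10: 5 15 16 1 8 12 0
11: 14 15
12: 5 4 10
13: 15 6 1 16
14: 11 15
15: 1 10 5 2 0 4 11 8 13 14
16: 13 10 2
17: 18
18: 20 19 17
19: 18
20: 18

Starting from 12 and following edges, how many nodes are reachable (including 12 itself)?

BFS from 12 visits: 12, 5, 4, 10, 7, 8, 15, 6, 3, 1, 16, 0, 2, 11, 13, 14, 9
Reachable nodes: 17 of 21 total.

17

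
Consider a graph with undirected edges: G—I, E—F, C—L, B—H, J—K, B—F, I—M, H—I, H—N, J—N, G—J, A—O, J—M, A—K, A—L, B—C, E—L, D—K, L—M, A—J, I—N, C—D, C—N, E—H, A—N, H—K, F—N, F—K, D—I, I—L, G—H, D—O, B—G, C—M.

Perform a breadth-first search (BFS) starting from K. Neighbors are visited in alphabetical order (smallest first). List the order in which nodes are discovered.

Visit K; enqueue A, D, F, H, J → queue [A, D, F, H, J]
Visit A; enqueue L, N, O → queue [D, F, H, J, L, N, O]
Visit D; enqueue C, I → queue [F, H, J, L, N, O, C, I]
Visit F; enqueue B, E → queue [H, J, L, N, O, C, I, B, E]
Visit H; enqueue G → queue [J, L, N, O, C, I, B, E, G]
Visit J; enqueue M → queue [L, N, O, C, I, B, E, G, M]
Visit L → queue [N, O, C, I, B, E, G, M]
Visit N → queue [O, C, I, B, E, G, M]
Visit O → queue [C, I, B, E, G, M]
Visit C → queue [I, B, E, G, M]
Visit I → queue [B, E, G, M]
Visit B → queue [E, G, M]
Visit E → queue [G, M]
Visit G → queue [M]
Visit M → queue []

K → A → D → F → H → J → L → N → O → C → I → B → E → G → M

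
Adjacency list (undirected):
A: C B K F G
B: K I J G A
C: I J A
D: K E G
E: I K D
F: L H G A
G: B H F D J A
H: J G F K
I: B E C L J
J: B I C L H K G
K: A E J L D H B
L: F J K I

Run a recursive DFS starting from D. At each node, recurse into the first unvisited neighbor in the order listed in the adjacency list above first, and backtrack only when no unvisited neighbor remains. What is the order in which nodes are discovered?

D, K, A, C, I, B, J, L, F, H, G, E

Visit D
D → K
K → A
A → C
C → I
I → B
B → J
J → L
L → F
F → H
H → G
I → E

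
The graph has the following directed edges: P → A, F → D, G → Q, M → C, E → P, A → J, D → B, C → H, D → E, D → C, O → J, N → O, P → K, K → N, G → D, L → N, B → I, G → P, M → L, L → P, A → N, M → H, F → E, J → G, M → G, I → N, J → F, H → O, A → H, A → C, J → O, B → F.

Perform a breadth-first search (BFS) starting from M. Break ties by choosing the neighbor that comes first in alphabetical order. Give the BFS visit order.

M → C → G → H → L → D → P → Q → O → N → B → E → A → K → J → F → I

Visit M; enqueue C, G, H, L → queue [C, G, H, L]
Visit C → queue [G, H, L]
Visit G; enqueue D, P, Q → queue [H, L, D, P, Q]
Visit H; enqueue O → queue [L, D, P, Q, O]
Visit L; enqueue N → queue [D, P, Q, O, N]
Visit D; enqueue B, E → queue [P, Q, O, N, B, E]
Visit P; enqueue A, K → queue [Q, O, N, B, E, A, K]
Visit Q → queue [O, N, B, E, A, K]
Visit O; enqueue J → queue [N, B, E, A, K, J]
Visit N → queue [B, E, A, K, J]
Visit B; enqueue F, I → queue [E, A, K, J, F, I]
Visit E → queue [A, K, J, F, I]
Visit A → queue [K, J, F, I]
Visit K → queue [J, F, I]
Visit J → queue [F, I]
Visit F → queue [I]
Visit I → queue []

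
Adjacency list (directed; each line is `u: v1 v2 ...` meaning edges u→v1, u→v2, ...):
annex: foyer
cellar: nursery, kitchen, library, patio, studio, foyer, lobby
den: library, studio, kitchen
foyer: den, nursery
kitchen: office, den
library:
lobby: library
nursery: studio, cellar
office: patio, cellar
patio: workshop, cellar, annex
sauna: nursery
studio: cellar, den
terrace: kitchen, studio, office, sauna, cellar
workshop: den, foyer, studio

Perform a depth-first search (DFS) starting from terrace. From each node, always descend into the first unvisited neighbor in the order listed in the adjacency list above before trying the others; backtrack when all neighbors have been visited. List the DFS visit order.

terrace kitchen office patio workshop den library studio cellar nursery foyer lobby annex sauna

Visit terrace
terrace → kitchen
kitchen → office
office → patio
patio → workshop
workshop → den
den → library
den → studio
studio → cellar
cellar → nursery
cellar → foyer
cellar → lobby
patio → annex
terrace → sauna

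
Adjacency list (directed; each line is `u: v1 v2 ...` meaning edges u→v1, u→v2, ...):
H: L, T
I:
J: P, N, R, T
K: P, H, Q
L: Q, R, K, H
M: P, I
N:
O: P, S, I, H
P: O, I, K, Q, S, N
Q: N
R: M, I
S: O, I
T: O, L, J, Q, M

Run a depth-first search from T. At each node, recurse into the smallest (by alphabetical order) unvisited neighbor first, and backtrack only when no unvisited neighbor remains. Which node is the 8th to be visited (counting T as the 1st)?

Visit T
T → J
J → N
J → P
P → I
P → K
K → H
H → L
L → Q
L → R
R → M
P → O
O → S

Visit order: T, J, N, P, I, K, H, L, Q, R, M, O, S

L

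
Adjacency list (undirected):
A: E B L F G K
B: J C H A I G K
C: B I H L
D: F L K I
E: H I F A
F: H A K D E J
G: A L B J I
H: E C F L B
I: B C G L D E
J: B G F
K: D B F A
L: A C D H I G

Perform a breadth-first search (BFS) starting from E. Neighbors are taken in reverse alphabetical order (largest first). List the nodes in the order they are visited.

Visit E; enqueue I, H, F, A → queue [I, H, F, A]
Visit I; enqueue L, G, D, C, B → queue [H, F, A, L, G, D, C, B]
Visit H → queue [F, A, L, G, D, C, B]
Visit F; enqueue K, J → queue [A, L, G, D, C, B, K, J]
Visit A → queue [L, G, D, C, B, K, J]
Visit L → queue [G, D, C, B, K, J]
Visit G → queue [D, C, B, K, J]
Visit D → queue [C, B, K, J]
Visit C → queue [B, K, J]
Visit B → queue [K, J]
Visit K → queue [J]
Visit J → queue []

E, I, H, F, A, L, G, D, C, B, K, J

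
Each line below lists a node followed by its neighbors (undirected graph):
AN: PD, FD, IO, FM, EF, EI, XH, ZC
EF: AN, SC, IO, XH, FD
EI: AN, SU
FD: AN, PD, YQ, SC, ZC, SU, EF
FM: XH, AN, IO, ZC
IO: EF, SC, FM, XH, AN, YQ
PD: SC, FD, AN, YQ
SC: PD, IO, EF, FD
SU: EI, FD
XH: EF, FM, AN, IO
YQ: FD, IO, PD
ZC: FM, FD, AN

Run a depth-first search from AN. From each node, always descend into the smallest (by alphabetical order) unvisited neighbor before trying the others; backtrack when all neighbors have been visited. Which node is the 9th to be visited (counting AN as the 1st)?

Visit AN
AN → EF
EF → FD
FD → PD
PD → SC
SC → IO
IO → FM
FM → XH
FM → ZC
IO → YQ
FD → SU
SU → EI

Visit order: AN, EF, FD, PD, SC, IO, FM, XH, ZC, YQ, SU, EI

ZC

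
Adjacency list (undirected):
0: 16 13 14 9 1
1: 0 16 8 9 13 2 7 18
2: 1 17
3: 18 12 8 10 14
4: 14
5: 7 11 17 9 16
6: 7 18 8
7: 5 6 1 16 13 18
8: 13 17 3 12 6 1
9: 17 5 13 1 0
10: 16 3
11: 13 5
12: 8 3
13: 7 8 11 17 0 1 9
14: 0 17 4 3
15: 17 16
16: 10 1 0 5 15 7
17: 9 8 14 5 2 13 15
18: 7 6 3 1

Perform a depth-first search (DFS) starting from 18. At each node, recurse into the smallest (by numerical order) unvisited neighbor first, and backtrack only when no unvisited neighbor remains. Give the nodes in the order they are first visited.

Visit 18
18 → 1
1 → 0
0 → 9
9 → 5
5 → 7
7 → 6
6 → 8
8 → 3
3 → 10
10 → 16
16 → 15
15 → 17
17 → 2
17 → 13
13 → 11
17 → 14
14 → 4
3 → 12

18 1 0 9 5 7 6 8 3 10 16 15 17 2 13 11 14 4 12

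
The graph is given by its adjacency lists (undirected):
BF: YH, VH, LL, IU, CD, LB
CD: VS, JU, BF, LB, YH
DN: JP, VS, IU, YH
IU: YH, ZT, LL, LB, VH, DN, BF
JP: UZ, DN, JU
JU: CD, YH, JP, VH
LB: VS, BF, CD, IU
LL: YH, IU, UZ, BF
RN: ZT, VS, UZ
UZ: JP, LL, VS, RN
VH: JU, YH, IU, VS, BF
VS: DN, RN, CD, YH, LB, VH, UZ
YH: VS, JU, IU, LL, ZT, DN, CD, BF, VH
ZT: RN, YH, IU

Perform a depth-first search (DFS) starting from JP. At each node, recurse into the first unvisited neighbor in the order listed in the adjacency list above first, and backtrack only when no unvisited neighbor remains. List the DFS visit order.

Visit JP
JP → UZ
UZ → LL
LL → YH
YH → VS
VS → DN
DN → IU
IU → ZT
ZT → RN
IU → LB
LB → BF
BF → VH
VH → JU
JU → CD

JP → UZ → LL → YH → VS → DN → IU → ZT → RN → LB → BF → VH → JU → CD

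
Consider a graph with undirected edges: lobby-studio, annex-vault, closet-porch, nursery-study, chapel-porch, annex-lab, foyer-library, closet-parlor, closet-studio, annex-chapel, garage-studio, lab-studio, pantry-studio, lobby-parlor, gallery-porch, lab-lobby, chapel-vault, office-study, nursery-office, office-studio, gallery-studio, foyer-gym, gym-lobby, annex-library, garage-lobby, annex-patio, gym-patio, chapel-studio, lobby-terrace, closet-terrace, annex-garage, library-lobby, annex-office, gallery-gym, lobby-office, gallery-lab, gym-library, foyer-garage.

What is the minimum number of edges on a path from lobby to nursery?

Level 0: lobby
Level 1: garage, gym, lab, library, office, parlor, studio, terrace
Level 2: annex, chapel, closet, foyer, gallery, nursery, pantry, patio, study
Level 3: porch, vault
nursery first appears at level 2.

2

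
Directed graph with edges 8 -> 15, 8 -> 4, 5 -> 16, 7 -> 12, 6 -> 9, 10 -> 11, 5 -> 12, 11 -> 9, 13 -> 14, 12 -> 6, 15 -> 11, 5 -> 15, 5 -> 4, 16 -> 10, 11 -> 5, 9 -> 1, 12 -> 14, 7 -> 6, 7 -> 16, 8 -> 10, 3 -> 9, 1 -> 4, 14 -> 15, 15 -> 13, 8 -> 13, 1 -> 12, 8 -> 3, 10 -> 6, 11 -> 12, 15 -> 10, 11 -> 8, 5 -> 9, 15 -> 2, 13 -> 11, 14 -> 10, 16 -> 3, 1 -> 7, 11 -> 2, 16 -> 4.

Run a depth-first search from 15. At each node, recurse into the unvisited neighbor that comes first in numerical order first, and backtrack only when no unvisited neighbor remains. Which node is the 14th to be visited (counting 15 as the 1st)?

5

Visit 15
15 → 2
15 → 10
10 → 6
6 → 9
9 → 1
1 → 4
1 → 7
7 → 12
12 → 14
7 → 16
16 → 3
10 → 11
11 → 5
11 → 8
8 → 13

Visit order: 15, 2, 10, 6, 9, 1, 4, 7, 12, 14, 16, 3, 11, 5, 8, 13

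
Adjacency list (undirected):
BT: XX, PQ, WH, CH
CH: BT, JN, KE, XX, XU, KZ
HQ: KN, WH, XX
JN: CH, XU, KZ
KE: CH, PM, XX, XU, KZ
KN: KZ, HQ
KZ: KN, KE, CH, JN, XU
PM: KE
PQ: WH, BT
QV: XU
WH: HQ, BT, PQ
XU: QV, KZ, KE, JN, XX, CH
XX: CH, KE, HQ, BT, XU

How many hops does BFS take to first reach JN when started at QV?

Level 0: QV
Level 1: XU
Level 2: CH, JN, KE, KZ, XX
Level 3: BT, HQ, KN, PM
Level 4: PQ, WH
JN first appears at level 2.

2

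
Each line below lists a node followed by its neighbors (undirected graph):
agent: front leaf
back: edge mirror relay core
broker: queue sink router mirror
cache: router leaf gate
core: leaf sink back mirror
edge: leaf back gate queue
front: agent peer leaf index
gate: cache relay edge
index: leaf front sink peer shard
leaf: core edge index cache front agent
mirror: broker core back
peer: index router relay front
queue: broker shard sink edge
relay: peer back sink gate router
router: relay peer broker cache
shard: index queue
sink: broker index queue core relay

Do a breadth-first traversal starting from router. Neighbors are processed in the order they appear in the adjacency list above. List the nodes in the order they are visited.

router relay peer broker cache back sink gate index front queue mirror leaf edge core shard agent

Visit router; enqueue relay, peer, broker, cache → queue [relay, peer, broker, cache]
Visit relay; enqueue back, sink, gate → queue [peer, broker, cache, back, sink, gate]
Visit peer; enqueue index, front → queue [broker, cache, back, sink, gate, index, front]
Visit broker; enqueue queue, mirror → queue [cache, back, sink, gate, index, front, queue, mirror]
Visit cache; enqueue leaf → queue [back, sink, gate, index, front, queue, mirror, leaf]
Visit back; enqueue edge, core → queue [sink, gate, index, front, queue, mirror, leaf, edge, core]
Visit sink → queue [gate, index, front, queue, mirror, leaf, edge, core]
Visit gate → queue [index, front, queue, mirror, leaf, edge, core]
Visit index; enqueue shard → queue [front, queue, mirror, leaf, edge, core, shard]
Visit front; enqueue agent → queue [queue, mirror, leaf, edge, core, shard, agent]
Visit queue → queue [mirror, leaf, edge, core, shard, agent]
Visit mirror → queue [leaf, edge, core, shard, agent]
Visit leaf → queue [edge, core, shard, agent]
Visit edge → queue [core, shard, agent]
Visit core → queue [shard, agent]
Visit shard → queue [agent]
Visit agent → queue []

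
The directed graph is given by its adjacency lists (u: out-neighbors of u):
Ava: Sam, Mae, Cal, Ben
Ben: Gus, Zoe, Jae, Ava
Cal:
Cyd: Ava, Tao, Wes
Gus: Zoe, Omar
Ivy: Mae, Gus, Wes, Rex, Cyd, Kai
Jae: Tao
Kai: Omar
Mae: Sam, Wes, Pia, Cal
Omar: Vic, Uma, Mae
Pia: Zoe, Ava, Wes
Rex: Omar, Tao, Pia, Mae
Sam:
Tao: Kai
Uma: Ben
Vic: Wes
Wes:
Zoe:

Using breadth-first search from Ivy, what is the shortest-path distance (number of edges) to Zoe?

Level 0: Ivy
Level 1: Cyd, Gus, Kai, Mae, Rex, Wes
Level 2: Ava, Cal, Omar, Pia, Sam, Tao, Zoe
Level 3: Ben, Uma, Vic
Level 4: Jae
Zoe first appears at level 2.

2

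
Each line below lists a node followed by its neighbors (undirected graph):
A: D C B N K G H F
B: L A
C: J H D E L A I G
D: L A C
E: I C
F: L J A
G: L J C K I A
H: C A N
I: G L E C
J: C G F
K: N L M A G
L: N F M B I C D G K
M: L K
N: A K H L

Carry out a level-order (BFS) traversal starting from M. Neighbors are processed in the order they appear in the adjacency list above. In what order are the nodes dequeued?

Visit M; enqueue L, K → queue [L, K]
Visit L; enqueue N, F, B, I, C, D, G → queue [K, N, F, B, I, C, D, G]
Visit K; enqueue A → queue [N, F, B, I, C, D, G, A]
Visit N; enqueue H → queue [F, B, I, C, D, G, A, H]
Visit F; enqueue J → queue [B, I, C, D, G, A, H, J]
Visit B → queue [I, C, D, G, A, H, J]
Visit I; enqueue E → queue [C, D, G, A, H, J, E]
Visit C → queue [D, G, A, H, J, E]
Visit D → queue [G, A, H, J, E]
Visit G → queue [A, H, J, E]
Visit A → queue [H, J, E]
Visit H → queue [J, E]
Visit J → queue [E]
Visit E → queue []

M, L, K, N, F, B, I, C, D, G, A, H, J, E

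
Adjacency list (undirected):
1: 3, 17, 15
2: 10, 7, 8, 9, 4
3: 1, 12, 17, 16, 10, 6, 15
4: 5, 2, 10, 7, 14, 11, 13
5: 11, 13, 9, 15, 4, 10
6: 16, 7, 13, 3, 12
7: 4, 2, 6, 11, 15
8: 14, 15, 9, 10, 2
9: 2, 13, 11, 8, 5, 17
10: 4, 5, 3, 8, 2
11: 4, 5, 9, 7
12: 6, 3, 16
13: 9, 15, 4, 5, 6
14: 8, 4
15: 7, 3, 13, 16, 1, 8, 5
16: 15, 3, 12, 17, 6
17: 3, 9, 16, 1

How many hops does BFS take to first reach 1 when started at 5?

Level 0: 5
Level 1: 4, 9, 10, 11, 13, 15
Level 2: 1, 2, 3, 6, 7, 8, 14, 16, 17
Level 3: 12
1 first appears at level 2.

2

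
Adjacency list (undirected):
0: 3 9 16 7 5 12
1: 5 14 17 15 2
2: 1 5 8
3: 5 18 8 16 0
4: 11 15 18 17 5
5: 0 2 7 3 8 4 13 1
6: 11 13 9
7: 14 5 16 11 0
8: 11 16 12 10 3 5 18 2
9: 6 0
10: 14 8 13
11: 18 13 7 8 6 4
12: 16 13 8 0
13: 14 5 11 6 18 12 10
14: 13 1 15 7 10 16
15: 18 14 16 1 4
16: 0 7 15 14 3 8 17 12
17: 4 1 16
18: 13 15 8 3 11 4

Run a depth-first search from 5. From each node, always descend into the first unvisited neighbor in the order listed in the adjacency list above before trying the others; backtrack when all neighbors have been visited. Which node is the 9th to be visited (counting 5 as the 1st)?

4

Visit 5
5 → 0
0 → 3
3 → 18
18 → 13
13 → 14
14 → 1
1 → 17
17 → 4
4 → 11
11 → 7
7 → 16
16 → 15
16 → 8
8 → 12
8 → 10
8 → 2
11 → 6
6 → 9

Visit order: 5, 0, 3, 18, 13, 14, 1, 17, 4, 11, 7, 16, 15, 8, 12, 10, 2, 6, 9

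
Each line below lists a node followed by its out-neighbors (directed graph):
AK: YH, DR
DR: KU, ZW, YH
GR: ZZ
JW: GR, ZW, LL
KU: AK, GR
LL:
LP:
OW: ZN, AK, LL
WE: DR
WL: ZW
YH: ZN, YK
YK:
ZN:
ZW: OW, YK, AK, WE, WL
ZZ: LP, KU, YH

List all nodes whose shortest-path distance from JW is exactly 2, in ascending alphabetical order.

Level 0: JW
Level 1: GR, LL, ZW
Level 2: AK, OW, WE, WL, YK, ZZ
Level 3: DR, KU, LP, YH, ZN

AK, OW, WE, WL, YK, ZZ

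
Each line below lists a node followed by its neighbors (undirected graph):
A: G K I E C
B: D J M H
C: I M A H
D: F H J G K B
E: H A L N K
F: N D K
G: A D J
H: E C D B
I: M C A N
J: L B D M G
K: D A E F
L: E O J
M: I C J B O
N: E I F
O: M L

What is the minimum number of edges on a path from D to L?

Level 0: D
Level 1: B, F, G, H, J, K
Level 2: A, C, E, L, M, N
Level 3: I, O
L first appears at level 2.

2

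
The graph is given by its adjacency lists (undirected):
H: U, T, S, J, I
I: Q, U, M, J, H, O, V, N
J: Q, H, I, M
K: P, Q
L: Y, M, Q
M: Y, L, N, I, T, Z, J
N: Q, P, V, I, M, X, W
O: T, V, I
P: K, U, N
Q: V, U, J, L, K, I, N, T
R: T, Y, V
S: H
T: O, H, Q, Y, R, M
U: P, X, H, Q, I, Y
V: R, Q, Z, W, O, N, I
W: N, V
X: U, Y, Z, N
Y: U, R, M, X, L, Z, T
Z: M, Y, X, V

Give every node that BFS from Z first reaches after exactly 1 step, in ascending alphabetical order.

M, V, X, Y

Level 0: Z
Level 1: M, V, X, Y
Level 2: I, J, L, N, O, Q, R, T, U, W
Level 3: H, K, P
Level 4: S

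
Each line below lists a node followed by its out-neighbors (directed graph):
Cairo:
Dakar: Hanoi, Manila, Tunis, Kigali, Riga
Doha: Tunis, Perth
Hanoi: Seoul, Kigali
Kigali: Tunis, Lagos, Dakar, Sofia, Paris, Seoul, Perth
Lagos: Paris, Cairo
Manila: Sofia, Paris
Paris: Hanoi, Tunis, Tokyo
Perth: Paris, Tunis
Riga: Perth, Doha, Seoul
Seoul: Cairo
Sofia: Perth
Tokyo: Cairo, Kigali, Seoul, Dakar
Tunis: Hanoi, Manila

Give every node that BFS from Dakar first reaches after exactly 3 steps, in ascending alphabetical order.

Cairo, Tokyo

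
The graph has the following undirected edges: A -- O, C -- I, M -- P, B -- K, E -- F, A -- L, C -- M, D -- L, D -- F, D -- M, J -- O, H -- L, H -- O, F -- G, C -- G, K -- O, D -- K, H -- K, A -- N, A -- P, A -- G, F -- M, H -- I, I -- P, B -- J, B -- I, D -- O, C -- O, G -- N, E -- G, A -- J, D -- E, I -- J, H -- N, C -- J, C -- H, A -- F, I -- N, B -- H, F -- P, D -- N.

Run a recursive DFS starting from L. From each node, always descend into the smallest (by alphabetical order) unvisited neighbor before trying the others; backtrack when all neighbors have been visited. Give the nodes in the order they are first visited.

L A F D E G C H B I J O K N P M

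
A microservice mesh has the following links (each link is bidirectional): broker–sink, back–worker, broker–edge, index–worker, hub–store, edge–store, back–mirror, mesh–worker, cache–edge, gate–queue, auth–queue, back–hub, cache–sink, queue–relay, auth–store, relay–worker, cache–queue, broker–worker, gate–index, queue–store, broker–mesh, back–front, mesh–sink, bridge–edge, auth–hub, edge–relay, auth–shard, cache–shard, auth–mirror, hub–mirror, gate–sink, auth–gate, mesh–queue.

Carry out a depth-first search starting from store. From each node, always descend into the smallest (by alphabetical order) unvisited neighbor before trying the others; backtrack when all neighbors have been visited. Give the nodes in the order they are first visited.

store, auth, gate, index, worker, back, front, hub, mirror, broker, edge, bridge, cache, queue, mesh, sink, relay, shard

Visit store
store → auth
auth → gate
gate → index
index → worker
worker → back
back → front
back → hub
hub → mirror
worker → broker
broker → edge
edge → bridge
edge → cache
cache → queue
queue → mesh
mesh → sink
queue → relay
cache → shard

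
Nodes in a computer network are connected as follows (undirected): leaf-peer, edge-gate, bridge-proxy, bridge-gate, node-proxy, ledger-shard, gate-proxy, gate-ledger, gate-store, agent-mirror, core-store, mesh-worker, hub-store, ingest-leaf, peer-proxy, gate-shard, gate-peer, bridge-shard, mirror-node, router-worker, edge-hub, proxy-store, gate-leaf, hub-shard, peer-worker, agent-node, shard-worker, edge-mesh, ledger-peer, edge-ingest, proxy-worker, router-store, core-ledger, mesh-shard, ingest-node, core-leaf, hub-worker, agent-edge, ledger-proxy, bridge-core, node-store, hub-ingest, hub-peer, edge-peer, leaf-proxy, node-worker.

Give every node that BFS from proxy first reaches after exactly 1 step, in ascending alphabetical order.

bridge, gate, leaf, ledger, node, peer, store, worker

Level 0: proxy
Level 1: bridge, gate, leaf, ledger, node, peer, store, worker
Level 2: agent, core, edge, hub, ingest, mesh, mirror, router, shard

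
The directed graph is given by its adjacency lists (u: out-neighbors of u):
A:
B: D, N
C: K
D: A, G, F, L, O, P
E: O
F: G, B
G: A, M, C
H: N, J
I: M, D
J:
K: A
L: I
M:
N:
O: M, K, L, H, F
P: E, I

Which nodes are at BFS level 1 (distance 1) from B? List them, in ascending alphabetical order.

Level 0: B
Level 1: D, N
Level 2: A, F, G, L, O, P
Level 3: C, E, H, I, K, M
Level 4: J

D, N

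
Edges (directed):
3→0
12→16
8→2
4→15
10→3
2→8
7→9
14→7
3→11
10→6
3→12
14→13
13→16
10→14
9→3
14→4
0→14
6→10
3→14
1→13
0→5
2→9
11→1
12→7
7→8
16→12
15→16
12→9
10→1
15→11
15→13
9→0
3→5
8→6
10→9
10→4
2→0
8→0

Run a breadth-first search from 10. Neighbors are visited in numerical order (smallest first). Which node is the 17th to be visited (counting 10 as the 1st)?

2

Visit 10; enqueue 1, 3, 4, 6, 9, 14 → queue [1, 3, 4, 6, 9, 14]
Visit 1; enqueue 13 → queue [3, 4, 6, 9, 14, 13]
Visit 3; enqueue 0, 5, 11, 12 → queue [4, 6, 9, 14, 13, 0, 5, 11, 12]
Visit 4; enqueue 15 → queue [6, 9, 14, 13, 0, 5, 11, 12, 15]
Visit 6 → queue [9, 14, 13, 0, 5, 11, 12, 15]
Visit 9 → queue [14, 13, 0, 5, 11, 12, 15]
Visit 14; enqueue 7 → queue [13, 0, 5, 11, 12, 15, 7]
Visit 13; enqueue 16 → queue [0, 5, 11, 12, 15, 7, 16]
Visit 0 → queue [5, 11, 12, 15, 7, 16]
Visit 5 → queue [11, 12, 15, 7, 16]
Visit 11 → queue [12, 15, 7, 16]
Visit 12 → queue [15, 7, 16]
Visit 15 → queue [7, 16]
Visit 7; enqueue 8 → queue [16, 8]
Visit 16 → queue [8]
Visit 8; enqueue 2 → queue [2]
Visit 2 → queue []

Visit order: 10, 1, 3, 4, 6, 9, 14, 13, 0, 5, 11, 12, 15, 7, 16, 8, 2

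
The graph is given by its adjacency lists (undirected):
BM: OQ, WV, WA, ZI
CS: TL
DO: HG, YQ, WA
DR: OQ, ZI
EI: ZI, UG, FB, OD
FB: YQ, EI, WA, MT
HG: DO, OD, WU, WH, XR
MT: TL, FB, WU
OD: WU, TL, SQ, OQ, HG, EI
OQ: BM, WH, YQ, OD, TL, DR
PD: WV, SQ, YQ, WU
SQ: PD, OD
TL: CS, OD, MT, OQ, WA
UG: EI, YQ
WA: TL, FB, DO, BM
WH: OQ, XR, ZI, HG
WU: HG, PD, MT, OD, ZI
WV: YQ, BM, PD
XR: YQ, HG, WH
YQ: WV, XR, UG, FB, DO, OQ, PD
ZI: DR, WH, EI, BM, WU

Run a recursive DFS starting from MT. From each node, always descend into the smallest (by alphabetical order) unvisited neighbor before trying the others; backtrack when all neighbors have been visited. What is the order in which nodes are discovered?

Visit MT
MT → FB
FB → EI
EI → OD
OD → HG
HG → DO
DO → WA
WA → BM
BM → OQ
OQ → DR
DR → ZI
ZI → WH
WH → XR
XR → YQ
YQ → PD
PD → SQ
PD → WU
PD → WV
YQ → UG
OQ → TL
TL → CS

MT, FB, EI, OD, HG, DO, WA, BM, OQ, DR, ZI, WH, XR, YQ, PD, SQ, WU, WV, UG, TL, CS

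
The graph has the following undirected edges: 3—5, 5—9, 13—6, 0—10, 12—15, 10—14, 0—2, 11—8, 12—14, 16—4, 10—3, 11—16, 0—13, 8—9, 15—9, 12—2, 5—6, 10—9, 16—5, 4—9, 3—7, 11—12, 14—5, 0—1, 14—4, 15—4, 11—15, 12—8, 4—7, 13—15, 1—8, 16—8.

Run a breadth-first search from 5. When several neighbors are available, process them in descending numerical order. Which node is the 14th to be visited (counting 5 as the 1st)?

7

Visit 5; enqueue 16, 14, 9, 6, 3 → queue [16, 14, 9, 6, 3]
Visit 16; enqueue 11, 8, 4 → queue [14, 9, 6, 3, 11, 8, 4]
Visit 14; enqueue 12, 10 → queue [9, 6, 3, 11, 8, 4, 12, 10]
Visit 9; enqueue 15 → queue [6, 3, 11, 8, 4, 12, 10, 15]
Visit 6; enqueue 13 → queue [3, 11, 8, 4, 12, 10, 15, 13]
Visit 3; enqueue 7 → queue [11, 8, 4, 12, 10, 15, 13, 7]
Visit 11 → queue [8, 4, 12, 10, 15, 13, 7]
Visit 8; enqueue 1 → queue [4, 12, 10, 15, 13, 7, 1]
Visit 4 → queue [12, 10, 15, 13, 7, 1]
Visit 12; enqueue 2 → queue [10, 15, 13, 7, 1, 2]
Visit 10; enqueue 0 → queue [15, 13, 7, 1, 2, 0]
Visit 15 → queue [13, 7, 1, 2, 0]
Visit 13 → queue [7, 1, 2, 0]
Visit 7 → queue [1, 2, 0]
Visit 1 → queue [2, 0]
Visit 2 → queue [0]
Visit 0 → queue []

Visit order: 5, 16, 14, 9, 6, 3, 11, 8, 4, 12, 10, 15, 13, 7, 1, 2, 0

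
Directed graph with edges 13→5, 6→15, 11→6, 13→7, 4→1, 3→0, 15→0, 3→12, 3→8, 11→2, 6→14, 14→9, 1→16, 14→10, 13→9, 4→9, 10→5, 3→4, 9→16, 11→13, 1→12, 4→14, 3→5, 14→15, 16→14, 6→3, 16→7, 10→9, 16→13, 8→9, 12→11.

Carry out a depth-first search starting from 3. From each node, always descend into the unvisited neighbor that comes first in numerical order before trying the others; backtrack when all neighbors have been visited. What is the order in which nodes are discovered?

3, 0, 4, 1, 12, 11, 2, 6, 14, 9, 16, 7, 13, 5, 10, 15, 8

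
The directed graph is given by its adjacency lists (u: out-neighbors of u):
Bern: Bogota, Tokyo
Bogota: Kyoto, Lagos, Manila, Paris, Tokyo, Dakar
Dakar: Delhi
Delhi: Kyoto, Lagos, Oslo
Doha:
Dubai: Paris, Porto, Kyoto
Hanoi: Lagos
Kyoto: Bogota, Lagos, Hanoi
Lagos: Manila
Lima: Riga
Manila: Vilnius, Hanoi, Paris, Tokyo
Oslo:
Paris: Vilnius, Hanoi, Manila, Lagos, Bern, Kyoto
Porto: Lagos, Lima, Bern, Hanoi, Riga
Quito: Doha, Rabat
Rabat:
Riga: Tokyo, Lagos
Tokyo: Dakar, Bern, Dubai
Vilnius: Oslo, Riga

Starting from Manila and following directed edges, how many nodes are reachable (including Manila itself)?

BFS from Manila visits: Manila, Vilnius, Hanoi, Paris, Tokyo, Oslo, Riga, Lagos, Bern, Kyoto, Dakar, Dubai, Bogota, Delhi, Porto, Lima
Reachable nodes: 16 of 19 total.

16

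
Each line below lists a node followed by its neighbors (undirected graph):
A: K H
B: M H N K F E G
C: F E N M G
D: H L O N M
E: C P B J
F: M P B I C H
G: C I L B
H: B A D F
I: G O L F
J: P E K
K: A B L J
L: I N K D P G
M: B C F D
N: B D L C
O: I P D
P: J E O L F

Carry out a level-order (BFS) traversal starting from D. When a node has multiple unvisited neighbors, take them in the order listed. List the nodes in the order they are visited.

Visit D; enqueue H, L, O, N, M → queue [H, L, O, N, M]
Visit H; enqueue B, A, F → queue [L, O, N, M, B, A, F]
Visit L; enqueue I, K, P, G → queue [O, N, M, B, A, F, I, K, P, G]
Visit O → queue [N, M, B, A, F, I, K, P, G]
Visit N; enqueue C → queue [M, B, A, F, I, K, P, G, C]
Visit M → queue [B, A, F, I, K, P, G, C]
Visit B; enqueue E → queue [A, F, I, K, P, G, C, E]
Visit A → queue [F, I, K, P, G, C, E]
Visit F → queue [I, K, P, G, C, E]
Visit I → queue [K, P, G, C, E]
Visit K; enqueue J → queue [P, G, C, E, J]
Visit P → queue [G, C, E, J]
Visit G → queue [C, E, J]
Visit C → queue [E, J]
Visit E → queue [J]
Visit J → queue []

D -> H -> L -> O -> N -> M -> B -> A -> F -> I -> K -> P -> G -> C -> E -> J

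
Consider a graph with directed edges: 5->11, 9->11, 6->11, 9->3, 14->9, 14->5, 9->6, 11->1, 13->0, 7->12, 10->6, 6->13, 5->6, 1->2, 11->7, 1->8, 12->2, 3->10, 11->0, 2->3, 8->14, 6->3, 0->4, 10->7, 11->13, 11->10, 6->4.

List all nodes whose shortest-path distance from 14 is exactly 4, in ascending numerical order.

2, 8, 12

Level 0: 14
Level 1: 5, 9
Level 2: 3, 6, 11
Level 3: 0, 1, 4, 7, 10, 13
Level 4: 2, 8, 12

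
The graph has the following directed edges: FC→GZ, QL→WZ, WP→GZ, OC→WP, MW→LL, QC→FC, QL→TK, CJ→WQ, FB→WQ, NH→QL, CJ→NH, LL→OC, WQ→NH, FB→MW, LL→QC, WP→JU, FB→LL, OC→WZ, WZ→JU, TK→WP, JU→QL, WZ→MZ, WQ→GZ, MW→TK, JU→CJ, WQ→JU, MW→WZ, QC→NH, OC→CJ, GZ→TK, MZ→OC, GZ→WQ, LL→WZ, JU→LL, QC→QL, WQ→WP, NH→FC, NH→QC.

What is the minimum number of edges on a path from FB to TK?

2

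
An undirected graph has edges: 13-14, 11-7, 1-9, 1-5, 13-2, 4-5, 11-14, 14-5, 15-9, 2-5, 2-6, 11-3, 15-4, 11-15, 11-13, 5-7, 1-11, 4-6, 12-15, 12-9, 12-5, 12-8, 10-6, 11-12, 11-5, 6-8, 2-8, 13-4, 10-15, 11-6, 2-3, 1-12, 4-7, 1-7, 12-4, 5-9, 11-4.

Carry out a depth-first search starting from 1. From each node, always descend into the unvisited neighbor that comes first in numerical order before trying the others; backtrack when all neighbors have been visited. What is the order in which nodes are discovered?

Visit 1
1 → 5
5 → 2
2 → 3
3 → 11
11 → 4
4 → 6
6 → 8
8 → 12
12 → 9
9 → 15
15 → 10
4 → 7
4 → 13
13 → 14

1, 5, 2, 3, 11, 4, 6, 8, 12, 9, 15, 10, 7, 13, 14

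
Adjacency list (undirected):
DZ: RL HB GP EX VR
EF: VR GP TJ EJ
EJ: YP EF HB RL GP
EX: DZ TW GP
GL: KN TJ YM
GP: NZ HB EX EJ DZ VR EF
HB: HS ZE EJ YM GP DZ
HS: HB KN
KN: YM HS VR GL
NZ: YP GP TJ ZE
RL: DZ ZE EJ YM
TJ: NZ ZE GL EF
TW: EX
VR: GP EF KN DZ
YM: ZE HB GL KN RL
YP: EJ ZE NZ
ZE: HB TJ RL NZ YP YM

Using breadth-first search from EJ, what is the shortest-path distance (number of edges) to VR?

2

Level 0: EJ
Level 1: EF, GP, HB, RL, YP
Level 2: DZ, EX, HS, NZ, TJ, VR, YM, ZE
Level 3: GL, KN, TW
VR first appears at level 2.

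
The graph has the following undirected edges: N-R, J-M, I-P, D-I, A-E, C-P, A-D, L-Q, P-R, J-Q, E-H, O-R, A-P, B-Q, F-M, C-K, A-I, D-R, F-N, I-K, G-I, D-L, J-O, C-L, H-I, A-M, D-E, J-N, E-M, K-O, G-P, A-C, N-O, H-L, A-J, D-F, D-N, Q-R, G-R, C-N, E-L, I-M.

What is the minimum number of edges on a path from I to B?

4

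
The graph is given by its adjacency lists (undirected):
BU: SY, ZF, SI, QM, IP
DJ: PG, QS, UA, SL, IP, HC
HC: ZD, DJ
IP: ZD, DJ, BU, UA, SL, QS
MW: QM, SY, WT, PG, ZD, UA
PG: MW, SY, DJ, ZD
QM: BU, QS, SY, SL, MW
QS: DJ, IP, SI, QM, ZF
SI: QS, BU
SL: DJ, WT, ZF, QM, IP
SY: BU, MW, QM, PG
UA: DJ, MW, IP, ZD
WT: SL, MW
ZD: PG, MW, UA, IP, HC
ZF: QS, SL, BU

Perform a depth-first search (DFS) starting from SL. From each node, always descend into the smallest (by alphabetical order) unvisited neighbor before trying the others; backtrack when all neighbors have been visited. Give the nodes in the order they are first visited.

Visit SL
SL → DJ
DJ → HC
HC → ZD
ZD → IP
IP → BU
BU → QM
QM → MW
MW → PG
PG → SY
MW → UA
MW → WT
QM → QS
QS → SI
QS → ZF

SL -> DJ -> HC -> ZD -> IP -> BU -> QM -> MW -> PG -> SY -> UA -> WT -> QS -> SI -> ZF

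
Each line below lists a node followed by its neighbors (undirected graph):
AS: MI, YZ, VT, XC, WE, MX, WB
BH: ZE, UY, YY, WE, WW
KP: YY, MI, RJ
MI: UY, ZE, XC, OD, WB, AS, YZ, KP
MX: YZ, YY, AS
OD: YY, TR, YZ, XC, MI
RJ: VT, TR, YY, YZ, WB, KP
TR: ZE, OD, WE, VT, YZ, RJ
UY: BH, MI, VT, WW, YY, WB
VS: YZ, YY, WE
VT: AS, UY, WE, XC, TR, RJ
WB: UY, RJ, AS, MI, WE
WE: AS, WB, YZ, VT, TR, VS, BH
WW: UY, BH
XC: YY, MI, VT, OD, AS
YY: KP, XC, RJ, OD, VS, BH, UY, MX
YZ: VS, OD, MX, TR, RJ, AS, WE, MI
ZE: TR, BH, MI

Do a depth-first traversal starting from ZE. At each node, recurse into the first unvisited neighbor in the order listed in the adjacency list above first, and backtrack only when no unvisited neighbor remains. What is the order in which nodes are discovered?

Visit ZE
ZE → TR
TR → OD
OD → YY
YY → KP
KP → MI
MI → UY
UY → BH
BH → WE
WE → AS
AS → YZ
YZ → VS
YZ → MX
YZ → RJ
RJ → VT
VT → XC
RJ → WB
BH → WW

ZE → TR → OD → YY → KP → MI → UY → BH → WE → AS → YZ → VS → MX → RJ → VT → XC → WB → WW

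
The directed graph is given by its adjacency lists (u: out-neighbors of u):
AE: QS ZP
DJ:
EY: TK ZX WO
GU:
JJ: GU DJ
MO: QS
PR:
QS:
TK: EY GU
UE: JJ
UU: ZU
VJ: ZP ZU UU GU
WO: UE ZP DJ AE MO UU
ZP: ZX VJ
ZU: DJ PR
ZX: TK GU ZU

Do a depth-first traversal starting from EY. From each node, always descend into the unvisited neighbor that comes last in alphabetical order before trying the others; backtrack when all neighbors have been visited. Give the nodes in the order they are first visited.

Visit EY
EY → ZX
ZX → ZU
ZU → PR
ZU → DJ
ZX → TK
TK → GU
EY → WO
WO → ZP
ZP → VJ
VJ → UU
WO → UE
UE → JJ
WO → MO
MO → QS
WO → AE

EY -> ZX -> ZU -> PR -> DJ -> TK -> GU -> WO -> ZP -> VJ -> UU -> UE -> JJ -> MO -> QS -> AE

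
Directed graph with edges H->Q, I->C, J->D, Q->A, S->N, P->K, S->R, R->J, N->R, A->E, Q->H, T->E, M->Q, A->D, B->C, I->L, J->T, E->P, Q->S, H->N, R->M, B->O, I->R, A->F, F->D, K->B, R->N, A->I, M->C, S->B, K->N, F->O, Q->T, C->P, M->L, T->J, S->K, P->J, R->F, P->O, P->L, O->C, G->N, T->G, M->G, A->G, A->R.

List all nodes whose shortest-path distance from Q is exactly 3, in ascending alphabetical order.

Level 0: Q
Level 1: A, H, S, T
Level 2: B, D, E, F, G, I, J, K, N, R
Level 3: C, L, M, O, P

C, L, M, O, P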